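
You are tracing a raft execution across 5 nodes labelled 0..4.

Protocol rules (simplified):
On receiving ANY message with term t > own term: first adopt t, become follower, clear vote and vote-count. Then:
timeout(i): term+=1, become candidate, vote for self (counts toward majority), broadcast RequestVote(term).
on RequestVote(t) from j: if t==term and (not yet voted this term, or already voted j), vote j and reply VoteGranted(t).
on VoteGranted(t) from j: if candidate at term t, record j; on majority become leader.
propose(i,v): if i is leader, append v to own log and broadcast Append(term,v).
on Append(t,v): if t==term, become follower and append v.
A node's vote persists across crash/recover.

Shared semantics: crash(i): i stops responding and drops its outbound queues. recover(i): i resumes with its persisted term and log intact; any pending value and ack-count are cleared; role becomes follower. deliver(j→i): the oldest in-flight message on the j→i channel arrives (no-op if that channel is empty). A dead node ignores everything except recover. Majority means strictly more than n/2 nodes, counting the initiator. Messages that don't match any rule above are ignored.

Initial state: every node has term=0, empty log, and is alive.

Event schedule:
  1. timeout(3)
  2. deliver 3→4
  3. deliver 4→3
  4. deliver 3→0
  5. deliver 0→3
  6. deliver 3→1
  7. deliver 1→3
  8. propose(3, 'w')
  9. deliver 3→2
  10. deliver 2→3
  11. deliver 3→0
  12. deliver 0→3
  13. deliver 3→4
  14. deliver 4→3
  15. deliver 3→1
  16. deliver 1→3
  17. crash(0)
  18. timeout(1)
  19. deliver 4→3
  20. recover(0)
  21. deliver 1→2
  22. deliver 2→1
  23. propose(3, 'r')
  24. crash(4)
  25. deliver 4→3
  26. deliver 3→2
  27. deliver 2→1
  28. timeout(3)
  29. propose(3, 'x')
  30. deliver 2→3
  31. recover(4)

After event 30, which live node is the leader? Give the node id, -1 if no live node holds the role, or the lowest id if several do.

-1

step 1 timeout(3): 3={cand,t=1,log=-}
step 2 deliver 3→4: 4={foll,t=1,log=-}
step 3 deliver 4→3: —
step 4 deliver 3→0: 0={foll,t=1,log=-}
step 5 deliver 0→3: 3={lead,t=1,log=-}
step 6 deliver 3→1: 1={foll,t=1,log=-}
step 7 deliver 1→3: —
step 8 propose(3,'w'): 3={lead,t=1,log=w}
step 9 deliver 3→2: 2={foll,t=1,log=-}
step 10 deliver 2→3: —
step 11 deliver 3→0: 0={foll,t=1,log=w}
step 12 deliver 0→3: —
step 13 deliver 3→4: 4={foll,t=1,log=w}
step 14 deliver 4→3: —
step 15 deliver 3→1: 1={foll,t=1,log=w}
step 16 deliver 1→3: —
step 17 crash(0): 0={✗foll,t=1,log=w}
step 18 timeout(1): 1={cand,t=2,log=w}
step 19 deliver 4→3: —
step 20 recover(0): 0={foll,t=1,log=w}
step 21 deliver 1→2: 2={foll,t=2,log=-}
step 22 deliver 2→1: —
step 23 propose(3,'r'): 3={lead,t=1,log=w,r}
step 24 crash(4): 4={✗foll,t=1,log=w}
step 25 deliver 4→3: —
step 26 deliver 3→2: —
step 27 deliver 2→1: —
step 28 timeout(3): 3={cand,t=2,log=w,r}
step 29 propose(3,'x'): —
step 30 deliver 2→3: —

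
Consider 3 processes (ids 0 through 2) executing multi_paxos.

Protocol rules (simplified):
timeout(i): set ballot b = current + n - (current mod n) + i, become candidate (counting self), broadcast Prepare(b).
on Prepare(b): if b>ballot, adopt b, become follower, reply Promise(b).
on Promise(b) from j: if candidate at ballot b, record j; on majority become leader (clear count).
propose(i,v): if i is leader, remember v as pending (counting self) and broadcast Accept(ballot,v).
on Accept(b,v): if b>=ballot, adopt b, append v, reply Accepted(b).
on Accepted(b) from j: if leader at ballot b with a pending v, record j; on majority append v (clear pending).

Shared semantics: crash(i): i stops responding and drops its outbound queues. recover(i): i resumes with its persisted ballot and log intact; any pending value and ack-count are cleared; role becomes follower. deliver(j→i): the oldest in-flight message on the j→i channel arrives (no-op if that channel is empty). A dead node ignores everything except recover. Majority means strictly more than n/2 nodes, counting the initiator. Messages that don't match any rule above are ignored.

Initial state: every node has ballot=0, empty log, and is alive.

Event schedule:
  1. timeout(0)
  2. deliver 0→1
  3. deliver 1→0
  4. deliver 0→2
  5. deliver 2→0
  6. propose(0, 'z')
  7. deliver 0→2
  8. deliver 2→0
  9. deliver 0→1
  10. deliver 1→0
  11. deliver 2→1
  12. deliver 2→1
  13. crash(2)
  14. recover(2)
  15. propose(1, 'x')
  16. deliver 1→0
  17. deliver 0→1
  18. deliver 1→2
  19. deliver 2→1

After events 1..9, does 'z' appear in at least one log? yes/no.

step 1 timeout(0): 0={cand,b=3,log=-}
step 2 deliver 0→1: 1={foll,b=3,log=-}
step 3 deliver 1→0: 0={lead,b=3,log=-}
step 4 deliver 0→2: 2={foll,b=3,log=-}
step 5 deliver 2→0: —
step 6 propose(0,'z'): —
step 7 deliver 0→2: 2={foll,b=3,log=z}
step 8 deliver 2→0: 0={lead,b=3,log=z}
step 9 deliver 0→1: 1={foll,b=3,log=z}

yes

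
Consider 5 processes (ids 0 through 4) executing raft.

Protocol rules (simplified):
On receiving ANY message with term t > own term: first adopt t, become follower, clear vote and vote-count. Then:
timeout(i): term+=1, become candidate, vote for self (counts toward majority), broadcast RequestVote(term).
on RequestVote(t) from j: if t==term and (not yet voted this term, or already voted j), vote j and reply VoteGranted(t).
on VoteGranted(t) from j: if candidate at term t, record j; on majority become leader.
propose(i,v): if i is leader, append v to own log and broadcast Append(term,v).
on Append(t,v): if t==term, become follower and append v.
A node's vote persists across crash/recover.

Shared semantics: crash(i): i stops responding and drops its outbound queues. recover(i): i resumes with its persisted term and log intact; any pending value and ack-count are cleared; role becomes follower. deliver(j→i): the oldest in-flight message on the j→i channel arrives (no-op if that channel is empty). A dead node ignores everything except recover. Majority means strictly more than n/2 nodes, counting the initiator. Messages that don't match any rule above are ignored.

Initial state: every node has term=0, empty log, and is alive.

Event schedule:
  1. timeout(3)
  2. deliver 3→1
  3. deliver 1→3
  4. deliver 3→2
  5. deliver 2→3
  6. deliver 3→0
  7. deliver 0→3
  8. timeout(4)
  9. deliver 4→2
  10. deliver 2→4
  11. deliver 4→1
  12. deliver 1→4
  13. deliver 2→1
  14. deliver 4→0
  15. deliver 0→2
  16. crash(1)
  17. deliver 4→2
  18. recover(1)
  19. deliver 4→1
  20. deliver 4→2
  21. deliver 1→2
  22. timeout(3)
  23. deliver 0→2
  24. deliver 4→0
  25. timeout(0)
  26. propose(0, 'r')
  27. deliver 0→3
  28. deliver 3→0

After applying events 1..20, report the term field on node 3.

1

after 1 — timeout(3): n3:cand/t1/[-]
after 2 — deliver 3→1: n1:foll/t1/[-]
after 3 — deliver 1→3: ·
after 4 — deliver 3→2: n2:foll/t1/[-]
after 5 — deliver 2→3: n3:lead/t1/[-]
after 6 — deliver 3→0: n0:foll/t1/[-]
after 7 — deliver 0→3: ·
after 8 — timeout(4): n4:cand/t1/[-]
after 9 — deliver 4→2: ·
after 10 — deliver 2→4: ·
after 11 — deliver 4→1: ·
after 12 — deliver 1→4: ·
after 13 — deliver 2→1: ·
after 14 — deliver 4→0: ·
after 15 — deliver 0→2: ·
after 16 — crash(1): n1:✗foll/t1/[-]
after 17 — deliver 4→2: ·
after 18 — recover(1): n1:foll/t1/[-]
after 19 — deliver 4→1: ·
after 20 — deliver 4→2: ·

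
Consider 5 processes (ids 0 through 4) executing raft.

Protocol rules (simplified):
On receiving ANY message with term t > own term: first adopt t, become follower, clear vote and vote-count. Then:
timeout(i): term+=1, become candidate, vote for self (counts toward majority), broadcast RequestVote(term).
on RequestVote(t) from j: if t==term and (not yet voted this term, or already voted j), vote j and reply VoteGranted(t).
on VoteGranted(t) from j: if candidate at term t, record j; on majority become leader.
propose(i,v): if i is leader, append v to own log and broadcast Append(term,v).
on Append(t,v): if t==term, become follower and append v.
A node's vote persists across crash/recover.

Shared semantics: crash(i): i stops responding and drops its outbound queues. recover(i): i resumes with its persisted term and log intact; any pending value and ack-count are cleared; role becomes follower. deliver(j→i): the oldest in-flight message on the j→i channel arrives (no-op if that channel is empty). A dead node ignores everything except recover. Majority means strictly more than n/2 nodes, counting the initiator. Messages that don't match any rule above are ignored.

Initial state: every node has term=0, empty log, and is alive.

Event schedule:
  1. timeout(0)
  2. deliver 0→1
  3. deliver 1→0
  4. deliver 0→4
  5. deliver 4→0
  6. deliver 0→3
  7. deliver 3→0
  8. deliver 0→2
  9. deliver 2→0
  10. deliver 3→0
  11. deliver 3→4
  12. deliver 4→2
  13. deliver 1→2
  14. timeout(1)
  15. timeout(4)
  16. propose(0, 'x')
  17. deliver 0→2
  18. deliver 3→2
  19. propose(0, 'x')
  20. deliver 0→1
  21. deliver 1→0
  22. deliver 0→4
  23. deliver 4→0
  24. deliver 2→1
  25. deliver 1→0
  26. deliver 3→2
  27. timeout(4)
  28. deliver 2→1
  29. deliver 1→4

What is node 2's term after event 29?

1

e1 timeout(0): 0[cand,t=1,-]
e2 deliver 0→1: 1[foll,t=1,-]
e3 deliver 1→0: ·
e4 deliver 0→4: 4[foll,t=1,-]
e5 deliver 4→0: 0[lead,t=1,-]
e6 deliver 0→3: 3[foll,t=1,-]
e7 deliver 3→0: ·
e8 deliver 0→2: 2[foll,t=1,-]
e9 deliver 2→0: ·
e10 deliver 3→0: ·
e11 deliver 3→4: ·
e12 deliver 4→2: ·
e13 deliver 1→2: ·
e14 timeout(1): 1[cand,t=2,-]
e15 timeout(4): 4[cand,t=2,-]
e16 propose(0,'x'): 0[lead,t=1,x]
e17 deliver 0→2: 2[foll,t=1,x]
e18 deliver 3→2: ·
e19 propose(0,'x'): 0[lead,t=1,x,x]
e20 deliver 0→1: ·
e21 deliver 1→0: 0[foll,t=2,x,x]
e22 deliver 0→4: ·
e23 deliver 4→0: ·
e24 deliver 2→1: ·
e25 deliver 1→0: ·
e26 deliver 3→2: ·
e27 timeout(4): 4[cand,t=3,-]
e28 deliver 2→1: ·
e29 deliver 1→4: ·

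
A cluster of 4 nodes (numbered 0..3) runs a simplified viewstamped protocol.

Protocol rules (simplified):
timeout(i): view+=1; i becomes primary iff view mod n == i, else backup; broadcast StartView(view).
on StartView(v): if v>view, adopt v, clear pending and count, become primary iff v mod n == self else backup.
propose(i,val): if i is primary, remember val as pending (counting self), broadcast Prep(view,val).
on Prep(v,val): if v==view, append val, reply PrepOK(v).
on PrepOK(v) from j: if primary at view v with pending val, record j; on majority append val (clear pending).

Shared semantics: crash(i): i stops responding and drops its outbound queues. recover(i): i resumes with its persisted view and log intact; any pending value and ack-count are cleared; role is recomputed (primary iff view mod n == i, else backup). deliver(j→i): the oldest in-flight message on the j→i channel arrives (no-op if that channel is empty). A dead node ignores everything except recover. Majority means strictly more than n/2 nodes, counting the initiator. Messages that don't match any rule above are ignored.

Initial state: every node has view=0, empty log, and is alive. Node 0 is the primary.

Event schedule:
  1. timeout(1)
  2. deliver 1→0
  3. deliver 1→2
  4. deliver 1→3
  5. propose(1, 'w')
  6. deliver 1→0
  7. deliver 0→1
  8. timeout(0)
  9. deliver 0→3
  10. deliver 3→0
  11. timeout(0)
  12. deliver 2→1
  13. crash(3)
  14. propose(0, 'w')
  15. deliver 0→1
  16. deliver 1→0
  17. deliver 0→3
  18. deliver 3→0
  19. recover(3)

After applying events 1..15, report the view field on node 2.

1

e1 timeout(1): 1[prim,v=1,-]
e2 deliver 1→0: 0[back,v=1,-]
e3 deliver 1→2: 2[back,v=1,-]
e4 deliver 1→3: 3[back,v=1,-]
e5 propose(1,'w'): ·
e6 deliver 1→0: 0[back,v=1,w]
e7 deliver 0→1: ·
e8 timeout(0): 0[back,v=2,w]
e9 deliver 0→3: 3[back,v=2,-]
e10 deliver 3→0: ·
e11 timeout(0): 0[back,v=3,w]
e12 deliver 2→1: ·
e13 crash(3): 3[✗back,v=2,-]
e14 propose(0,'w'): ·
e15 deliver 0→1: 1[back,v=2,-]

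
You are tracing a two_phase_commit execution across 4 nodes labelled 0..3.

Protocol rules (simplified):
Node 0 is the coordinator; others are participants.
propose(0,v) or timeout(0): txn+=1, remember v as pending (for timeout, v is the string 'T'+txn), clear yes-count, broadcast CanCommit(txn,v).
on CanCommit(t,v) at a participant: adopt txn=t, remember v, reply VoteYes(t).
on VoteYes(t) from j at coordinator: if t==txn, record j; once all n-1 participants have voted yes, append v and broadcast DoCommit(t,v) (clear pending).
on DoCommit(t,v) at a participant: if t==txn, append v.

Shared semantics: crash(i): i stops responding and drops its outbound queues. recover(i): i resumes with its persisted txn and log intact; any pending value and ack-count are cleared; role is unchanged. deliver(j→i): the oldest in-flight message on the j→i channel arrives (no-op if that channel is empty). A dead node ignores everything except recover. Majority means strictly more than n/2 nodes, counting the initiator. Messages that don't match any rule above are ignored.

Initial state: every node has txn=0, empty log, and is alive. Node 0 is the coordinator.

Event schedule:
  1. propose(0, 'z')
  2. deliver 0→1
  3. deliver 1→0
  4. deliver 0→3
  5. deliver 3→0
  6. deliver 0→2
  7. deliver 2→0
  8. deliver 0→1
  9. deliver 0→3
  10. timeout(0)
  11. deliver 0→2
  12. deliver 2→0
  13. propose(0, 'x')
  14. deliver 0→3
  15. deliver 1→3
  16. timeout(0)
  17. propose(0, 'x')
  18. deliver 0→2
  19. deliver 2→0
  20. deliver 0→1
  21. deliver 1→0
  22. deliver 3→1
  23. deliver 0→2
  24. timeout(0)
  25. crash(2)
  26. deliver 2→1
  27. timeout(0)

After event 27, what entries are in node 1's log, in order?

z

[1] propose(0,'z') → N0(coor t1 [-])
[2] deliver 0→1 → N1(part t1 [-])
[3] deliver 1→0 → ∅
[4] deliver 0→3 → N3(part t1 [-])
[5] deliver 3→0 → ∅
[6] deliver 0→2 → N2(part t1 [-])
[7] deliver 2→0 → N0(coor t1 [z])
[8] deliver 0→1 → N1(part t1 [z])
[9] deliver 0→3 → N3(part t1 [z])
[10] timeout(0) → N0(coor t2 [z])
[11] deliver 0→2 → N2(part t1 [z])
[12] deliver 2→0 → ∅
[13] propose(0,'x') → N0(coor t3 [z])
[14] deliver 0→3 → N3(part t2 [z])
[15] deliver 1→3 → ∅
[16] timeout(0) → N0(coor t4 [z])
[17] propose(0,'x') → N0(coor t5 [z])
[18] deliver 0→2 → N2(part t2 [z])
[19] deliver 2→0 → ∅
[20] deliver 0→1 → N1(part t2 [z])
[21] deliver 1→0 → ∅
[22] deliver 3→1 → ∅
[23] deliver 0→2 → N2(part t3 [z])
[24] timeout(0) → N0(coor t6 [z])
[25] crash(2) → N2(✗part t3 [z])
[26] deliver 2→1 → ∅
[27] timeout(0) → N0(coor t7 [z])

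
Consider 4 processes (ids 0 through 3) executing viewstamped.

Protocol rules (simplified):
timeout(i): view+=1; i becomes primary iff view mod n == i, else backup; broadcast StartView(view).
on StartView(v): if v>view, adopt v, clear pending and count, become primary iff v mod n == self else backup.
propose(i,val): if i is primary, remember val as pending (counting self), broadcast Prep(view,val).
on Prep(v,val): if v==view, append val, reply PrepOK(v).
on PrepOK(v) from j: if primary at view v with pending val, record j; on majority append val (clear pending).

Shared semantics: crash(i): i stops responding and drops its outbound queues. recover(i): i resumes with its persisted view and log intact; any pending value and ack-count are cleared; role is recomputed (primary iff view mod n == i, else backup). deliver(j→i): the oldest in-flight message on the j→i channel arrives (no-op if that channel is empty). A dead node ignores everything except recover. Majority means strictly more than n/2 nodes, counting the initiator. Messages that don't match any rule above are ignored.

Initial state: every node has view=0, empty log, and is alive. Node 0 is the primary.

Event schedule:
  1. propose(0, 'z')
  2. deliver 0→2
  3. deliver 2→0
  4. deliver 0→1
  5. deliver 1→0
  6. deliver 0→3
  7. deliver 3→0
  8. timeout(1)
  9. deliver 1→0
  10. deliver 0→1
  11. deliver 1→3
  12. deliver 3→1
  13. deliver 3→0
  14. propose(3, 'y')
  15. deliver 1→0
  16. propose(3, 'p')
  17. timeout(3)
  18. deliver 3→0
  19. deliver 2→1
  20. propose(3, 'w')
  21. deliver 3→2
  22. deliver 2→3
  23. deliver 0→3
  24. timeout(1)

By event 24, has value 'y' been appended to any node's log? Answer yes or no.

after 1 — propose(0,'z'): ·
after 2 — deliver 0→2: n2:back/v0/[z]
after 3 — deliver 2→0: ·
after 4 — deliver 0→1: n1:back/v0/[z]
after 5 — deliver 1→0: n0:prim/v0/[z]
after 6 — deliver 0→3: n3:back/v0/[z]
after 7 — deliver 3→0: ·
after 8 — timeout(1): n1:prim/v1/[z]
after 9 — deliver 1→0: n0:back/v1/[z]
after 10 — deliver 0→1: ·
after 11 — deliver 1→3: n3:back/v1/[z]
after 12 — deliver 3→1: ·
after 13 — deliver 3→0: ·
after 14 — propose(3,'y'): ·
after 15 — deliver 1→0: ·
after 16 — propose(3,'p'): ·
after 17 — timeout(3): n3:back/v2/[z]
after 18 — deliver 3→0: n0:back/v2/[z]
after 19 — deliver 2→1: ·
after 20 — propose(3,'w'): ·
after 21 — deliver 3→2: n2:prim/v2/[z]
after 22 — deliver 2→3: ·
after 23 — deliver 0→3: ·
after 24 — timeout(1): n1:back/v2/[z]

no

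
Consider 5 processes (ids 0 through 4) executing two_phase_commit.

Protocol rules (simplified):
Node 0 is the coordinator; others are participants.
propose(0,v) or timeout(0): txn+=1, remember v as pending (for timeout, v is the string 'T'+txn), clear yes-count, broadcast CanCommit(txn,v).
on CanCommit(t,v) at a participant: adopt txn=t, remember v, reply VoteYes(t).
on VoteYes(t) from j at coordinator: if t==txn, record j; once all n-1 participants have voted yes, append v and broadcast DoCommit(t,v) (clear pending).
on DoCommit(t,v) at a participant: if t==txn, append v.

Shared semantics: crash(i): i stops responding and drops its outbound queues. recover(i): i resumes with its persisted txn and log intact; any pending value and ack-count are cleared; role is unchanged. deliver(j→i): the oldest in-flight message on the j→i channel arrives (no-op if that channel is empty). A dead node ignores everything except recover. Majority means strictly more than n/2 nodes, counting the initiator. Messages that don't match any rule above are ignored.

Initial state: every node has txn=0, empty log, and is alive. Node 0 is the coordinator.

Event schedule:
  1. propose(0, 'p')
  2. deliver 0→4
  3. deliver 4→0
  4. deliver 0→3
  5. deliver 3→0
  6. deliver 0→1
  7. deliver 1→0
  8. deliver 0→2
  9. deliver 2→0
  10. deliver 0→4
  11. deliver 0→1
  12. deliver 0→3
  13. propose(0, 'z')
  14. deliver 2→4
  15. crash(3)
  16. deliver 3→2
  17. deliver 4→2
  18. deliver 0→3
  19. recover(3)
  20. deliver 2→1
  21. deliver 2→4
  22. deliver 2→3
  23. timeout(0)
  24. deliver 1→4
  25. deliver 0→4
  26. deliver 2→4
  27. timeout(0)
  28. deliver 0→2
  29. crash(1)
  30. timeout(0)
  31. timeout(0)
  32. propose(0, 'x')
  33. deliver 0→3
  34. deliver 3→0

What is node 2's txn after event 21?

1

after 1 — propose(0,'p'): n0:coor/t1/[-]
after 2 — deliver 0→4: n4:part/t1/[-]
after 3 — deliver 4→0: ·
after 4 — deliver 0→3: n3:part/t1/[-]
after 5 — deliver 3→0: ·
after 6 — deliver 0→1: n1:part/t1/[-]
after 7 — deliver 1→0: ·
after 8 — deliver 0→2: n2:part/t1/[-]
after 9 — deliver 2→0: n0:coor/t1/[p]
after 10 — deliver 0→4: n4:part/t1/[p]
after 11 — deliver 0→1: n1:part/t1/[p]
after 12 — deliver 0→3: n3:part/t1/[p]
after 13 — propose(0,'z'): n0:coor/t2/[p]
after 14 — deliver 2→4: ·
after 15 — crash(3): n3:✗part/t1/[p]
after 16 — deliver 3→2: ·
after 17 — deliver 4→2: ·
after 18 — deliver 0→3: ·
after 19 — recover(3): n3:part/t1/[p]
after 20 — deliver 2→1: ·
after 21 — deliver 2→4: ·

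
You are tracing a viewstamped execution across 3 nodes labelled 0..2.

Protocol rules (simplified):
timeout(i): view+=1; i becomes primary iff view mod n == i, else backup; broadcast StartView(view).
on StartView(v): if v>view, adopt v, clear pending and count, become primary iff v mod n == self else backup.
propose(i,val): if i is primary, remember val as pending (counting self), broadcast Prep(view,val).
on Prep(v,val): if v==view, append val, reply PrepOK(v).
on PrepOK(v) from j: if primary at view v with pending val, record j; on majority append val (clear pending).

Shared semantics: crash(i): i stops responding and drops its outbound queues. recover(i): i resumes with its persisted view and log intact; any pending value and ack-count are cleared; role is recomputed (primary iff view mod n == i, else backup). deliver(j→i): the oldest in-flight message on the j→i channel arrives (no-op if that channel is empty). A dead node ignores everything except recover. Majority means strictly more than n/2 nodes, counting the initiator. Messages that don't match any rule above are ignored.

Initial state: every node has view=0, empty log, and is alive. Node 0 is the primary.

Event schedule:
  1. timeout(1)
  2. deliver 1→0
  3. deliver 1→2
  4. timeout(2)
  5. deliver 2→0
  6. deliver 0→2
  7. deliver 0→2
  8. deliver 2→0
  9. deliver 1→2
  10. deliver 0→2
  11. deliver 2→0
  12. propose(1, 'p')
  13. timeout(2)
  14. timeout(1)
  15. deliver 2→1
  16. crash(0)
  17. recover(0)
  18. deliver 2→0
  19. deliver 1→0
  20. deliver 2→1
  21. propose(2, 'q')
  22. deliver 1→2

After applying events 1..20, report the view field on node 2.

3

1. timeout(1):  <1:prim v1 ->
2. deliver 1→0:  <0:back v1 ->
3. deliver 1→2:  <2:back v1 ->
4. timeout(2):  <2:prim v2 ->
5. deliver 2→0:  <0:back v2 ->
6. deliver 0→2:  nop
7. deliver 0→2:  nop
8. deliver 2→0:  nop
9. deliver 1→2:  nop
10. deliver 0→2:  nop
11. deliver 2→0:  nop
12. propose(1,'p'):  nop
13. timeout(2):  <2:back v3 ->
14. timeout(1):  <1:back v2 ->
15. deliver 2→1:  nop
16. crash(0):  <0:✗back v2 ->
17. recover(0):  <0:back v2 ->
18. deliver 2→0:  <0:prim v3 ->
19. deliver 1→0:  nop
20. deliver 2→1:  <1:back v3 ->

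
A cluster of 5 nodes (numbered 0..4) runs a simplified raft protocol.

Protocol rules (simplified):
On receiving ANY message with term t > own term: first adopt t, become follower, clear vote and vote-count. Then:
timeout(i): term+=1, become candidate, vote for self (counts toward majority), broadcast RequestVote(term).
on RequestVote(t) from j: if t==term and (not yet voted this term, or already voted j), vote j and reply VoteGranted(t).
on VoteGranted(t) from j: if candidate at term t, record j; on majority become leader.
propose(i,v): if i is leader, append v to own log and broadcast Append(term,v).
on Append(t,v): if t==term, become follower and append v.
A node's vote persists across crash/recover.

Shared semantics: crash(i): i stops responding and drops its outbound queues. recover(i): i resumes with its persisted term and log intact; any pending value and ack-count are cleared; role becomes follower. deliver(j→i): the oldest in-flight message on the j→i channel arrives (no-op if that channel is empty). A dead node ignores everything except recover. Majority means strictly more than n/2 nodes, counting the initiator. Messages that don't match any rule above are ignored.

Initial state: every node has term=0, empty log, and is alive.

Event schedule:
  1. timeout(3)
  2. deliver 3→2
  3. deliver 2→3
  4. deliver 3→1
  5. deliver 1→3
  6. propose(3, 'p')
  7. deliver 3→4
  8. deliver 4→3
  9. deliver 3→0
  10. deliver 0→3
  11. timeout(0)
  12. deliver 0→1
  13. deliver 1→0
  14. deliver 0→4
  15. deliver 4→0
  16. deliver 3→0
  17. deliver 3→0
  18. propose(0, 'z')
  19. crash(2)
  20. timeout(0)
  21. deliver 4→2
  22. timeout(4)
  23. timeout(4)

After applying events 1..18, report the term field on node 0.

2

e1 timeout(3): 3[cand,t=1,-]
e2 deliver 3→2: 2[foll,t=1,-]
e3 deliver 2→3: ·
e4 deliver 3→1: 1[foll,t=1,-]
e5 deliver 1→3: 3[lead,t=1,-]
e6 propose(3,'p'): 3[lead,t=1,p]
e7 deliver 3→4: 4[foll,t=1,-]
e8 deliver 4→3: ·
e9 deliver 3→0: 0[foll,t=1,-]
e10 deliver 0→3: ·
e11 timeout(0): 0[cand,t=2,-]
e12 deliver 0→1: 1[foll,t=2,-]
e13 deliver 1→0: ·
e14 deliver 0→4: 4[foll,t=2,-]
e15 deliver 4→0: 0[lead,t=2,-]
e16 deliver 3→0: ·
e17 deliver 3→0: ·
e18 propose(0,'z'): 0[lead,t=2,z]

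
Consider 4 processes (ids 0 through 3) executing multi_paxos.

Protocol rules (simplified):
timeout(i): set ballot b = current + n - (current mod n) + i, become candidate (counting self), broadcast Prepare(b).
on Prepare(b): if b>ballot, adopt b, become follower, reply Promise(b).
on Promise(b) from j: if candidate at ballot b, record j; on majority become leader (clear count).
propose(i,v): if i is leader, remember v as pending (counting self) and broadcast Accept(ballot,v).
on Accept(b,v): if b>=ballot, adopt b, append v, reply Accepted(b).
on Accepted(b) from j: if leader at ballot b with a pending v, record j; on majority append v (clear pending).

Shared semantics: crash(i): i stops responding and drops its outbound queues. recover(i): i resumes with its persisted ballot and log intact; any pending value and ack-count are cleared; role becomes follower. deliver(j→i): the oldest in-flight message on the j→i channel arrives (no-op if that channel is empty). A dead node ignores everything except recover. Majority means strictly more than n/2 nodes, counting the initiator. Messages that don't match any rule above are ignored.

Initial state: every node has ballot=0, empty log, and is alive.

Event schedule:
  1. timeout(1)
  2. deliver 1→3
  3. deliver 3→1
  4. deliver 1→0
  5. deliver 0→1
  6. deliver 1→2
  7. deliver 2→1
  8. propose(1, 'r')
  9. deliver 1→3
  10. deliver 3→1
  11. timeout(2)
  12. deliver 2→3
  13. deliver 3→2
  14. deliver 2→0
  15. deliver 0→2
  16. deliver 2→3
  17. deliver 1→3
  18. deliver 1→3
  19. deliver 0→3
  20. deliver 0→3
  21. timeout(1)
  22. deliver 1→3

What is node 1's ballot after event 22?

1. timeout(1):  <1:cand b5 ->
2. deliver 1→3:  <3:foll b5 ->
3. deliver 3→1:  nop
4. deliver 1→0:  <0:foll b5 ->
5. deliver 0→1:  <1:lead b5 ->
6. deliver 1→2:  <2:foll b5 ->
7. deliver 2→1:  nop
8. propose(1,'r'):  nop
9. deliver 1→3:  <3:foll b5 r>
10. deliver 3→1:  nop
11. timeout(2):  <2:cand b10 ->
12. deliver 2→3:  <3:foll b10 r>
13. deliver 3→2:  nop
14. deliver 2→0:  <0:foll b10 ->
15. deliver 0→2:  <2:lead b10 ->
16. deliver 2→3:  nop
17. deliver 1→3:  nop
18. deliver 1→3:  nop
19. deliver 0→3:  nop
20. deliver 0→3:  nop
21. timeout(1):  <1:cand b9 ->
22. deliver 1→3:  nop

9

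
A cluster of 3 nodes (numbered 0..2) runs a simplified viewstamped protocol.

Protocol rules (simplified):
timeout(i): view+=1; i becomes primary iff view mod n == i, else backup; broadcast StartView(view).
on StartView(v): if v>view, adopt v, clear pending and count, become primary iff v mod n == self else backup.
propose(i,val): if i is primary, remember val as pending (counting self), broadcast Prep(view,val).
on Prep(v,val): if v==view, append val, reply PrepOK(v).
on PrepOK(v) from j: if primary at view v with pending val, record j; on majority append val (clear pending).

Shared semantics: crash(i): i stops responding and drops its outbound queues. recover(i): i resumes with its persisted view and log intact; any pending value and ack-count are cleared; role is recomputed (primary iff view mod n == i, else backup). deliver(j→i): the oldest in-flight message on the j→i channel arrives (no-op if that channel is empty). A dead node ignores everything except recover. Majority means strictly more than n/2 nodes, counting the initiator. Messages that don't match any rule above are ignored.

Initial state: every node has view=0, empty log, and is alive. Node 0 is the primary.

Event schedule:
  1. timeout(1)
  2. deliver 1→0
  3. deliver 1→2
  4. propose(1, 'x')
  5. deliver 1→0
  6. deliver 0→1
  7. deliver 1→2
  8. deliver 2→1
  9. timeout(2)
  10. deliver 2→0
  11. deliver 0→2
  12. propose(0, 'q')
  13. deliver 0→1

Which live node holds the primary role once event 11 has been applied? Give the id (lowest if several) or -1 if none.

1

e1 timeout(1): 1[prim,v=1,-]
e2 deliver 1→0: 0[back,v=1,-]
e3 deliver 1→2: 2[back,v=1,-]
e4 propose(1,'x'): ·
e5 deliver 1→0: 0[back,v=1,x]
e6 deliver 0→1: 1[prim,v=1,x]
e7 deliver 1→2: 2[back,v=1,x]
e8 deliver 2→1: ·
e9 timeout(2): 2[prim,v=2,x]
e10 deliver 2→0: 0[back,v=2,x]
e11 deliver 0→2: ·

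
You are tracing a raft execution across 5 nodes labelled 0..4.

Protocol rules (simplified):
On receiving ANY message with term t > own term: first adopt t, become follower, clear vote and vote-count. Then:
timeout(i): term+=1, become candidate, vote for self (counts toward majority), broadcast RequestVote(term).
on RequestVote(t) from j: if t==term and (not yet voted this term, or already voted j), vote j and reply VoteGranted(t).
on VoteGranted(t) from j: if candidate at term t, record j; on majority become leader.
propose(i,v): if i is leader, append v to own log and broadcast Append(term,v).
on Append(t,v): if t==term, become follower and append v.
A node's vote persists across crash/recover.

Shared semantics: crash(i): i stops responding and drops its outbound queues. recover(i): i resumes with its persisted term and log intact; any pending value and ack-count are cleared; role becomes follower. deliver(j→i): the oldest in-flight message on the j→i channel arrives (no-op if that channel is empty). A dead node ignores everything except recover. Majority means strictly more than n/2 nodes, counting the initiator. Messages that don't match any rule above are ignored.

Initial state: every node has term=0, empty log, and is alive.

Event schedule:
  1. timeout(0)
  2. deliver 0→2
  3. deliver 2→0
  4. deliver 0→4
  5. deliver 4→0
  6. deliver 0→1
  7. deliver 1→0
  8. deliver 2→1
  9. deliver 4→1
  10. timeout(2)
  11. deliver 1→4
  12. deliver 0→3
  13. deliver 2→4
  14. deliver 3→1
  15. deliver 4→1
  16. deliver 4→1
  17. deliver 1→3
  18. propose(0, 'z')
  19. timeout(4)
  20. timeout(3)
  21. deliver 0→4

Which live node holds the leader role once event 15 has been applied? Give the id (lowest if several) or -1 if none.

0

step 1 timeout(0): 0={cand,t=1,log=-}
step 2 deliver 0→2: 2={foll,t=1,log=-}
step 3 deliver 2→0: —
step 4 deliver 0→4: 4={foll,t=1,log=-}
step 5 deliver 4→0: 0={lead,t=1,log=-}
step 6 deliver 0→1: 1={foll,t=1,log=-}
step 7 deliver 1→0: —
step 8 deliver 2→1: —
step 9 deliver 4→1: —
step 10 timeout(2): 2={cand,t=2,log=-}
step 11 deliver 1→4: —
step 12 deliver 0→3: 3={foll,t=1,log=-}
step 13 deliver 2→4: 4={foll,t=2,log=-}
step 14 deliver 3→1: —
step 15 deliver 4→1: —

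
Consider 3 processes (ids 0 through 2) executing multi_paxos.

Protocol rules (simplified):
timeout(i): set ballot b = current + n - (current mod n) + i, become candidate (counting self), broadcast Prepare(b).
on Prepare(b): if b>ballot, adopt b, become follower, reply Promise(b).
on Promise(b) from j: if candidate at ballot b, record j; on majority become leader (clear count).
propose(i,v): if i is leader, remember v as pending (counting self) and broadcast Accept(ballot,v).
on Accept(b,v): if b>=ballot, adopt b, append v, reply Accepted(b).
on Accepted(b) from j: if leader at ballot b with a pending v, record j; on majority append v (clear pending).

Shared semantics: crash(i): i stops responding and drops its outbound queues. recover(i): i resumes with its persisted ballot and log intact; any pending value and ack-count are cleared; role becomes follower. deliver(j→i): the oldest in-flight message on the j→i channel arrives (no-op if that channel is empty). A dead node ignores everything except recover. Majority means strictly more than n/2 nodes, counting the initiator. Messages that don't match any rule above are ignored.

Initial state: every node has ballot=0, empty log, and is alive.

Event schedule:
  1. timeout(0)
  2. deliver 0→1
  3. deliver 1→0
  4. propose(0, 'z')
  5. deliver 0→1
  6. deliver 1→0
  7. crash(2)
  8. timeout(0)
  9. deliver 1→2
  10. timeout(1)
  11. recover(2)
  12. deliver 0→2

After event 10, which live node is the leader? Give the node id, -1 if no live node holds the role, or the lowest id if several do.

[1] timeout(0) → N0(cand b3 [-])
[2] deliver 0→1 → N1(foll b3 [-])
[3] deliver 1→0 → N0(lead b3 [-])
[4] propose(0,'z') → ∅
[5] deliver 0→1 → N1(foll b3 [z])
[6] deliver 1→0 → N0(lead b3 [z])
[7] crash(2) → N2(✗foll b0 [-])
[8] timeout(0) → N0(cand b6 [z])
[9] deliver 1→2 → ∅
[10] timeout(1) → N1(cand b7 [z])

-1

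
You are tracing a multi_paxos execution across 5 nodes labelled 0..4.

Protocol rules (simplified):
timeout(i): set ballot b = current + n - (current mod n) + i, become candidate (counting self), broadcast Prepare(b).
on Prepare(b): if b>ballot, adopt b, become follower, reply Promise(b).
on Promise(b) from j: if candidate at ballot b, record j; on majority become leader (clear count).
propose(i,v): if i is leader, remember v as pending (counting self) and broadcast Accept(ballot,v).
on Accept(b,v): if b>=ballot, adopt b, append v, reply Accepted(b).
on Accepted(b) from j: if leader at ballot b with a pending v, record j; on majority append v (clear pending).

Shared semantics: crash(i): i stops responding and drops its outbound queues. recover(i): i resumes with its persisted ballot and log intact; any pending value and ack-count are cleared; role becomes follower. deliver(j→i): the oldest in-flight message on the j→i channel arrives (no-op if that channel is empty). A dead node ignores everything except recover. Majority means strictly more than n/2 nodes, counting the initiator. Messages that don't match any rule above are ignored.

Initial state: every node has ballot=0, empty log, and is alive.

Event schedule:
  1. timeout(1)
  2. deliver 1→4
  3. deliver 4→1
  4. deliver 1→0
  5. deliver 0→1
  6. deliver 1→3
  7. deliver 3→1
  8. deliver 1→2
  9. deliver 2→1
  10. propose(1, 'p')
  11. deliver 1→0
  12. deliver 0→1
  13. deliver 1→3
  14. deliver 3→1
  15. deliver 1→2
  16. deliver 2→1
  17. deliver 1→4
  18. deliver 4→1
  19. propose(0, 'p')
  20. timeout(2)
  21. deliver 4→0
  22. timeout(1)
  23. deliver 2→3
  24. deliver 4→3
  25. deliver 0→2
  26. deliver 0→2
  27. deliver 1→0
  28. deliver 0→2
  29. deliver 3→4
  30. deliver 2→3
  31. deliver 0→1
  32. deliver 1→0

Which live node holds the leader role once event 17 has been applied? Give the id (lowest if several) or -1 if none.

1

1. timeout(1):  <1:cand b6 ->
2. deliver 1→4:  <4:foll b6 ->
3. deliver 4→1:  nop
4. deliver 1→0:  <0:foll b6 ->
5. deliver 0→1:  <1:lead b6 ->
6. deliver 1→3:  <3:foll b6 ->
7. deliver 3→1:  nop
8. deliver 1→2:  <2:foll b6 ->
9. deliver 2→1:  nop
10. propose(1,'p'):  nop
11. deliver 1→0:  <0:foll b6 p>
12. deliver 0→1:  nop
13. deliver 1→3:  <3:foll b6 p>
14. deliver 3→1:  <1:lead b6 p>
15. deliver 1→2:  <2:foll b6 p>
16. deliver 2→1:  nop
17. deliver 1→4:  <4:foll b6 p>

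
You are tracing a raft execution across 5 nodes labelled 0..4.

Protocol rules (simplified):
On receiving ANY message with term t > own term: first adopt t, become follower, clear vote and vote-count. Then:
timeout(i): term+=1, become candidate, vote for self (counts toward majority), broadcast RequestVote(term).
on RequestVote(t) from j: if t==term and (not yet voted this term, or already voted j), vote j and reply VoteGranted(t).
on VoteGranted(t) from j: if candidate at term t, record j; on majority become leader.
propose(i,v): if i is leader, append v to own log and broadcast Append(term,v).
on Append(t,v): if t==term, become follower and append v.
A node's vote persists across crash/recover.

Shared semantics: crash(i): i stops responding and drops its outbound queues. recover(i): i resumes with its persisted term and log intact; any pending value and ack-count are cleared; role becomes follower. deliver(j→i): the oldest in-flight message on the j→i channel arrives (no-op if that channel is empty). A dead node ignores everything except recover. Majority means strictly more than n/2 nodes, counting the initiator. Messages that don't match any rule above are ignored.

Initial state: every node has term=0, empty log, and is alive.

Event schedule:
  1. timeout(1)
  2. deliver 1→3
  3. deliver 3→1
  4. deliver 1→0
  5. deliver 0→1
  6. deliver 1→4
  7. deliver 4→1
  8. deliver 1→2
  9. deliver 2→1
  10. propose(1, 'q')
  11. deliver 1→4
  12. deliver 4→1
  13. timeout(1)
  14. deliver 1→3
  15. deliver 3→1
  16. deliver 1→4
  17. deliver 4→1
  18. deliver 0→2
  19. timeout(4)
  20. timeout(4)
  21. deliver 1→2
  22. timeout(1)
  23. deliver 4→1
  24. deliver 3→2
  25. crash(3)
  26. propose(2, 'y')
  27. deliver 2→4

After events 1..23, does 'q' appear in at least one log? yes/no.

step 1 timeout(1): 1={cand,t=1,log=-}
step 2 deliver 1→3: 3={foll,t=1,log=-}
step 3 deliver 3→1: —
step 4 deliver 1→0: 0={foll,t=1,log=-}
step 5 deliver 0→1: 1={lead,t=1,log=-}
step 6 deliver 1→4: 4={foll,t=1,log=-}
step 7 deliver 4→1: —
step 8 deliver 1→2: 2={foll,t=1,log=-}
step 9 deliver 2→1: —
step 10 propose(1,'q'): 1={lead,t=1,log=q}
step 11 deliver 1→4: 4={foll,t=1,log=q}
step 12 deliver 4→1: —
step 13 timeout(1): 1={cand,t=2,log=q}
step 14 deliver 1→3: 3={foll,t=1,log=q}
step 15 deliver 3→1: —
step 16 deliver 1→4: 4={foll,t=2,log=q}
step 17 deliver 4→1: —
step 18 deliver 0→2: —
step 19 timeout(4): 4={cand,t=3,log=q}
step 20 timeout(4): 4={cand,t=4,log=q}
step 21 deliver 1→2: 2={foll,t=1,log=q}
step 22 timeout(1): 1={cand,t=3,log=q}
step 23 deliver 4→1: —

yes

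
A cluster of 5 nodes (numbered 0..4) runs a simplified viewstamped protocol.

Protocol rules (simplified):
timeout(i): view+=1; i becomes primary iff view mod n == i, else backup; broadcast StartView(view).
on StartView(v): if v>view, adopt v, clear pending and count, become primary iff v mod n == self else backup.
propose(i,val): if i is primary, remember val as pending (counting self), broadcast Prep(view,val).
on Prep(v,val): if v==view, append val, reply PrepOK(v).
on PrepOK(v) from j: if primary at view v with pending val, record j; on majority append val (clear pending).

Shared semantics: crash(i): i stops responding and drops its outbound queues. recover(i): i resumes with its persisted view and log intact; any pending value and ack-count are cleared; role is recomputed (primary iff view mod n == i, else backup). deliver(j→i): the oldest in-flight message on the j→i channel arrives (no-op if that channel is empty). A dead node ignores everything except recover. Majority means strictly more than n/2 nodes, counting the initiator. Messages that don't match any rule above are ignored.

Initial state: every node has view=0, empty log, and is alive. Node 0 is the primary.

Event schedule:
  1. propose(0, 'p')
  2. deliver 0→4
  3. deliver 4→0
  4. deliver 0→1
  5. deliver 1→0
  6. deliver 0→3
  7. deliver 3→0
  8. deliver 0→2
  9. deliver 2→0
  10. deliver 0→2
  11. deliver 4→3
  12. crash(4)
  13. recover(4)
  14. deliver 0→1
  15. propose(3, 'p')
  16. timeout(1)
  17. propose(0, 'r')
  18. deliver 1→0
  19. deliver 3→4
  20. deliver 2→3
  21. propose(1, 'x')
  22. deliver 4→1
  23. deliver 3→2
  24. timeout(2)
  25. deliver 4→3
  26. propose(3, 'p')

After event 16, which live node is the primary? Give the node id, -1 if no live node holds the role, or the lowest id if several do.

1. propose(0,'p'):  nop
2. deliver 0→4:  <4:back v0 p>
3. deliver 4→0:  nop
4. deliver 0→1:  <1:back v0 p>
5. deliver 1→0:  <0:prim v0 p>
6. deliver 0→3:  <3:back v0 p>
7. deliver 3→0:  nop
8. deliver 0→2:  <2:back v0 p>
9. deliver 2→0:  nop
10. deliver 0→2:  nop
11. deliver 4→3:  nop
12. crash(4):  <4:✗back v0 p>
13. recover(4):  <4:back v0 p>
14. deliver 0→1:  nop
15. propose(3,'p'):  nop
16. timeout(1):  <1:prim v1 p>

0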